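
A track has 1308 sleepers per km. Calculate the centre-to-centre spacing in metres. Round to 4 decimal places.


Spacing = 1000 m / number of sleepers
Spacing = 1000 / 1308
Spacing = 0.7645 m

0.7645


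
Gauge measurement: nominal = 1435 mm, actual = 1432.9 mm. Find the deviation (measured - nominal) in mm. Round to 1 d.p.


Deviation = measured - nominal
Deviation = 1432.9 - 1435
Deviation = -2.1 mm

-2.1


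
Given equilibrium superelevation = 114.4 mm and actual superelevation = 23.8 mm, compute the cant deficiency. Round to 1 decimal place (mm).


Cant deficiency = equilibrium cant - actual cant
CD = 114.4 - 23.8
CD = 90.6 mm

90.6


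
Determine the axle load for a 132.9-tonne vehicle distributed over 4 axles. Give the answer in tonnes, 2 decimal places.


Load per axle = total weight / number of axles
Load = 132.9 / 4
Load = 33.23 tonnes

33.23


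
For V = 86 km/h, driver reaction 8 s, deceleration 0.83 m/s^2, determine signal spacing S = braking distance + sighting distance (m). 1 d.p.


V = 86 / 3.6 = 23.8889 m/s
Braking distance = 23.8889^2 / (2*0.83) = 343.7825 m
Sighting distance = 23.8889 * 8 = 191.1111 m
S = 343.7825 + 191.1111 = 534.9 m

534.9


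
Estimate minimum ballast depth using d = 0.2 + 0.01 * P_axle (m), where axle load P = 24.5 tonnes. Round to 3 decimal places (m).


d = 0.2 + 0.01 * 24.5
d = 0.2 + 0.245
d = 0.445 m

0.445


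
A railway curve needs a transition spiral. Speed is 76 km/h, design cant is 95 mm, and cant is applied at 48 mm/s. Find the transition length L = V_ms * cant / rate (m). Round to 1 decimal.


Convert speed: V = 76 / 3.6 = 21.1111 m/s
L = 21.1111 * 95 / 48
L = 2005.5556 / 48
L = 41.8 m

41.8


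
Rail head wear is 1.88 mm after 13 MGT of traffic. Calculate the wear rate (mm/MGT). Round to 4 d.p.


Wear rate = total wear / cumulative tonnage
Rate = 1.88 / 13
Rate = 0.1446 mm/MGT

0.1446


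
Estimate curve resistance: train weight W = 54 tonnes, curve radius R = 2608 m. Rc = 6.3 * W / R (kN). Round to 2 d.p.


Rc = 6.3 * W / R
Rc = 6.3 * 54 / 2608
Rc = 340.2 / 2608
Rc = 0.13 kN

0.13


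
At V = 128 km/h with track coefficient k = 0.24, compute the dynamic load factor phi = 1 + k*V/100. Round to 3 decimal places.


phi = 1 + k * V / 100
phi = 1 + 0.24 * 128 / 100
phi = 1 + 0.3072
phi = 1.307

1.307


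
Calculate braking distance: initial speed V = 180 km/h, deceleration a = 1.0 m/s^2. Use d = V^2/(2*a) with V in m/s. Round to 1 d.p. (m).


Convert speed: V = 180 / 3.6 = 50.0 m/s
V^2 = 2500.0
d = 2500.0 / (2 * 1.0)
d = 2500.0 / 2.0
d = 1250.0 m

1250.0


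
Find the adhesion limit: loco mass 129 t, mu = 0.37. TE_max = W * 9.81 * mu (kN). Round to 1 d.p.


TE_max = W * g * mu
TE_max = 129 * 9.81 * 0.37
TE_max = 1265.49 * 0.37
TE_max = 468.2 kN

468.2


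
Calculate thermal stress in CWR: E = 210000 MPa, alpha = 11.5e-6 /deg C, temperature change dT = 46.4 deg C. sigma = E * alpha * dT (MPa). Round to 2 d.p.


sigma = E * alpha * dT
sigma = 210000 * 11.5e-6 * 46.4
sigma = 2.415 * 46.4
sigma = 112.06 MPa

112.06


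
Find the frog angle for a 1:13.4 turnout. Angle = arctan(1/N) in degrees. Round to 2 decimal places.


1/N = 1/13.4 = 0.074627
angle = arctan(0.074627) = 0.074489 rad
angle = 0.074489 * 180/pi = 4.27 degrees

4.27


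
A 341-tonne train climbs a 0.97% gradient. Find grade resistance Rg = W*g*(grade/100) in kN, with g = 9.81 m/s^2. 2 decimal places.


Rg = W * 9.81 * grade / 100
Rg = 341 * 9.81 * 0.97 / 100
Rg = 3345.21 * 0.0097
Rg = 32.45 kN

32.45


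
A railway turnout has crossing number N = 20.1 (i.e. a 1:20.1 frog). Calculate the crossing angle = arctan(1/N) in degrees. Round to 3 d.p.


1/N = 1/20.1 = 0.049751
angle = arctan(0.049751) = 0.04971 rad
angle = 0.04971 * 180/pi = 2.848 degrees

2.848


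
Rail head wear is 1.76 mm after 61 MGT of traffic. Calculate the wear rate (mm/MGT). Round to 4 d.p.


Wear rate = total wear / cumulative tonnage
Rate = 1.76 / 61
Rate = 0.0289 mm/MGT

0.0289


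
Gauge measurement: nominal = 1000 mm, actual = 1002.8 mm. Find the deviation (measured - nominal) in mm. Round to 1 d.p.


Deviation = measured - nominal
Deviation = 1002.8 - 1000
Deviation = 2.8 mm

2.8


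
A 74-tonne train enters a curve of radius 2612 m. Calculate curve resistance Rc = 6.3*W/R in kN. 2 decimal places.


Rc = 6.3 * W / R
Rc = 6.3 * 74 / 2612
Rc = 466.2 / 2612
Rc = 0.18 kN

0.18


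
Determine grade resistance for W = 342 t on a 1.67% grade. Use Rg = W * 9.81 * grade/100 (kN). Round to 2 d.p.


Rg = W * 9.81 * grade / 100
Rg = 342 * 9.81 * 1.67 / 100
Rg = 3355.02 * 0.0167
Rg = 56.03 kN

56.03


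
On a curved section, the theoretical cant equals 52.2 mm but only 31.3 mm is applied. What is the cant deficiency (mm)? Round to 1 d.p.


Cant deficiency = equilibrium cant - actual cant
CD = 52.2 - 31.3
CD = 20.9 mm

20.9


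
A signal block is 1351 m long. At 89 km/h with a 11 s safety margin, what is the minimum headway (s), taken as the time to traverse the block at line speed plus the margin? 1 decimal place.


V = 89 / 3.6 = 24.7222 m/s
Block traversal time = 1351 / 24.7222 = 54.6472 s
Headway = 54.6472 + 11
Headway = 65.6 s

65.6


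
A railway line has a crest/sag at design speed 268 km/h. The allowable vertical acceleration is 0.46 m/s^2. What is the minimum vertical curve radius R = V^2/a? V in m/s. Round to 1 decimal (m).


Convert speed: V = 268 / 3.6 = 74.4444 m/s
V^2 = 5541.9753 m^2/s^2
R_v = 5541.9753 / 0.46
R_v = 12047.8 m

12047.8


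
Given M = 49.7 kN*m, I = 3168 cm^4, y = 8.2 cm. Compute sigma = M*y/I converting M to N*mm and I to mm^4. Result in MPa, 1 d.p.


Convert units:
M = 49.7 kN*m = 49700000 N*mm
y = 8.2 cm = 82 mm
I = 3168 cm^4 = 31680000 mm^4
sigma = 49700000 * 82 / 31680000
sigma = 128.6 MPa

128.6


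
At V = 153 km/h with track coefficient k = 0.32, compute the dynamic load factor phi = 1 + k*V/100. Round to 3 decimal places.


phi = 1 + k * V / 100
phi = 1 + 0.32 * 153 / 100
phi = 1 + 0.4896
phi = 1.490

1.490


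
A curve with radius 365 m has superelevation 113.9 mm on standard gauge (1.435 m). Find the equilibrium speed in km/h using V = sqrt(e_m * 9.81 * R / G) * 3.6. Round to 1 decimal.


Convert cant: e = 113.9 mm = 0.1139 m
V_ms = sqrt(0.1139 * 9.81 * 365 / 1.435)
V_ms = sqrt(284.206296) = 16.8584 m/s
V = 16.8584 * 3.6 = 60.7 km/h

60.7


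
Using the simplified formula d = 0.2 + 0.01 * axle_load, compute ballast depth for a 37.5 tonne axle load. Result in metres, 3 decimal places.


d = 0.2 + 0.01 * 37.5
d = 0.2 + 0.375
d = 0.575 m

0.575


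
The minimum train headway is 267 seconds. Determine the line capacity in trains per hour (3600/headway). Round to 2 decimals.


Capacity = 3600 / headway
Capacity = 3600 / 267
Capacity = 13.48 trains/hour

13.48


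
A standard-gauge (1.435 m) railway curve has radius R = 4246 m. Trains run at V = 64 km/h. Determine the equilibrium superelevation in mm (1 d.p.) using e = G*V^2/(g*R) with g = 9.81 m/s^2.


Convert speed: V = 64 / 3.6 = 17.7778 m/s
Apply formula: e = 1.435 * 17.7778^2 / (9.81 * 4246)
e = 1.435 * 316.0494 / 41653.26
e = 0.010888 m = 10.9 mm

10.9


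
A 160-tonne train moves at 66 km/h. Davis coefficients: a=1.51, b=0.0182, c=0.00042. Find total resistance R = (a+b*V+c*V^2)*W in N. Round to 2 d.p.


b*V = 0.0182 * 66 = 1.2012
c*V^2 = 0.00042 * 4356 = 1.82952
R_per_t = 1.51 + 1.2012 + 1.82952 = 4.54072 N/t
R_total = 4.54072 * 160 = 726.52 N

726.52


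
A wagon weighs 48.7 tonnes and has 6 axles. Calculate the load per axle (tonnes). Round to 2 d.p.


Load per axle = total weight / number of axles
Load = 48.7 / 6
Load = 8.12 tonnes

8.12


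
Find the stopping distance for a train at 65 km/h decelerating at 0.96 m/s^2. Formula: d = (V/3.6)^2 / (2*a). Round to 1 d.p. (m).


Convert speed: V = 65 / 3.6 = 18.0556 m/s
V^2 = 326.0031
d = 326.0031 / (2 * 0.96)
d = 326.0031 / 1.92
d = 169.8 m

169.8


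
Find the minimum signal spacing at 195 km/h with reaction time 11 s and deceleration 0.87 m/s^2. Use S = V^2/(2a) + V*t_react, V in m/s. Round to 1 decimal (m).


V = 195 / 3.6 = 54.1667 m/s
Braking distance = 54.1667^2 / (2*0.87) = 1686.2229 m
Sighting distance = 54.1667 * 11 = 595.8333 m
S = 1686.2229 + 595.8333 = 2282.1 m

2282.1


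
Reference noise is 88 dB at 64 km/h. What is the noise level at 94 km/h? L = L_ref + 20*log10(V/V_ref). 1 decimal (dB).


V/V_ref = 94 / 64 = 1.46875
log10(1.46875) = 0.166948
20 * 0.166948 = 3.339
L = 88 + 3.339 = 91.3 dB

91.3


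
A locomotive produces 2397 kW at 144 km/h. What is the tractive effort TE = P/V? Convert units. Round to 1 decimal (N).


Convert: P = 2397 kW = 2397000 W
V = 144 / 3.6 = 40.0 m/s
TE = 2397000 / 40.0
TE = 59925.0 N

59925.0


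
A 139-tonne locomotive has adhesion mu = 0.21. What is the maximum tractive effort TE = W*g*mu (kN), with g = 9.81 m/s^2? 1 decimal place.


TE_max = W * g * mu
TE_max = 139 * 9.81 * 0.21
TE_max = 1363.59 * 0.21
TE_max = 286.4 kN

286.4


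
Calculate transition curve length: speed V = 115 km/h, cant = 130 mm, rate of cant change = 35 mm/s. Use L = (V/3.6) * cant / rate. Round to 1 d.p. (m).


Convert speed: V = 115 / 3.6 = 31.9444 m/s
L = 31.9444 * 130 / 35
L = 4152.7778 / 35
L = 118.7 m

118.7


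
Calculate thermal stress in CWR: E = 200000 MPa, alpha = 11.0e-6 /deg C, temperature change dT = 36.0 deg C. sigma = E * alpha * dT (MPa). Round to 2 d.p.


sigma = E * alpha * dT
sigma = 200000 * 11.0e-6 * 36.0
sigma = 2.2 * 36.0
sigma = 79.20 MPa

79.20


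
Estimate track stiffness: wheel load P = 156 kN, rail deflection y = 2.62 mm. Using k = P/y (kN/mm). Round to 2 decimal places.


Track stiffness k = P / y
k = 156 / 2.62
k = 59.54 kN/mm

59.54


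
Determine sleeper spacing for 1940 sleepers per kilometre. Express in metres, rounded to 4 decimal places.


Spacing = 1000 m / number of sleepers
Spacing = 1000 / 1940
Spacing = 0.5155 m

0.5155


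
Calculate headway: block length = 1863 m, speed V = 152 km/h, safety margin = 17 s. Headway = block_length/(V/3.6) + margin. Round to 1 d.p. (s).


V = 152 / 3.6 = 42.2222 m/s
Block traversal time = 1863 / 42.2222 = 44.1237 s
Headway = 44.1237 + 17
Headway = 61.1 s

61.1


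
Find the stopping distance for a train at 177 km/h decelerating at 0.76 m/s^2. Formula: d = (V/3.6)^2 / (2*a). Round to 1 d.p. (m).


Convert speed: V = 177 / 3.6 = 49.1667 m/s
V^2 = 2417.3611
d = 2417.3611 / (2 * 0.76)
d = 2417.3611 / 1.52
d = 1590.4 m

1590.4


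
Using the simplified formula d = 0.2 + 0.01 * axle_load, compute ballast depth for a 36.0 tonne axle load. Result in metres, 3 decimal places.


d = 0.2 + 0.01 * 36.0
d = 0.2 + 0.36
d = 0.560 m

0.560


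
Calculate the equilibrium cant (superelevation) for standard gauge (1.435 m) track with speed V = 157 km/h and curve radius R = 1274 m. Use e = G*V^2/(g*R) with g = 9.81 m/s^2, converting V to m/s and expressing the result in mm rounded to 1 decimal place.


Convert speed: V = 157 / 3.6 = 43.6111 m/s
Apply formula: e = 1.435 * 43.6111^2 / (9.81 * 1274)
e = 1.435 * 1901.929 / 12497.94
e = 0.218377 m = 218.4 mm

218.4


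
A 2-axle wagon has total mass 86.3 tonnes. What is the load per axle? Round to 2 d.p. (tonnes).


Load per axle = total weight / number of axles
Load = 86.3 / 2
Load = 43.15 tonnes

43.15


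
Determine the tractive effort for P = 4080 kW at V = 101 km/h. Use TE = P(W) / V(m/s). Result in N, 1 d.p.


Convert: P = 4080 kW = 4080000 W
V = 101 / 3.6 = 28.0556 m/s
TE = 4080000 / 28.0556
TE = 145425.7 N

145425.7


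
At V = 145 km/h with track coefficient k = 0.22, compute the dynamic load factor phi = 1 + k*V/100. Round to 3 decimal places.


phi = 1 + k * V / 100
phi = 1 + 0.22 * 145 / 100
phi = 1 + 0.319
phi = 1.319

1.319


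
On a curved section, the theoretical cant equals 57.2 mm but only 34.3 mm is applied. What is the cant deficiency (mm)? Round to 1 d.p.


Cant deficiency = equilibrium cant - actual cant
CD = 57.2 - 34.3
CD = 22.9 mm

22.9


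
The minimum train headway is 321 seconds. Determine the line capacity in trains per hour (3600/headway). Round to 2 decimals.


Capacity = 3600 / headway
Capacity = 3600 / 321
Capacity = 11.21 trains/hour

11.21


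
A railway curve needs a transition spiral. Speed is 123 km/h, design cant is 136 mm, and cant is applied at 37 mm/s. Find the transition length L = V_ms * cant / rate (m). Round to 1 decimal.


Convert speed: V = 123 / 3.6 = 34.1667 m/s
L = 34.1667 * 136 / 37
L = 4646.6667 / 37
L = 125.6 m

125.6


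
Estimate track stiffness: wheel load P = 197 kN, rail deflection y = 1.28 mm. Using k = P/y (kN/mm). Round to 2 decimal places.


Track stiffness k = P / y
k = 197 / 1.28
k = 153.91 kN/mm

153.91


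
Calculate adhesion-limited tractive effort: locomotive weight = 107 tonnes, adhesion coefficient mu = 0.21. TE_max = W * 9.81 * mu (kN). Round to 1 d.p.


TE_max = W * g * mu
TE_max = 107 * 9.81 * 0.21
TE_max = 1049.67 * 0.21
TE_max = 220.4 kN

220.4


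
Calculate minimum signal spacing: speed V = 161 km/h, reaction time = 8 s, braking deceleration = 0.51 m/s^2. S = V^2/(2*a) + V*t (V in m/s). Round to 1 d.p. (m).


V = 161 / 3.6 = 44.7222 m/s
Braking distance = 44.7222^2 / (2*0.51) = 1960.86 m
Sighting distance = 44.7222 * 8 = 357.7778 m
S = 1960.86 + 357.7778 = 2318.6 m

2318.6


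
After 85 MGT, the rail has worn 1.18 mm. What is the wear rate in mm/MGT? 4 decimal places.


Wear rate = total wear / cumulative tonnage
Rate = 1.18 / 85
Rate = 0.0139 mm/MGT

0.0139


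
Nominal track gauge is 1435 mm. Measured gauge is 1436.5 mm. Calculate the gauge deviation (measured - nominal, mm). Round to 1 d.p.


Deviation = measured - nominal
Deviation = 1436.5 - 1435
Deviation = 1.5 mm

1.5


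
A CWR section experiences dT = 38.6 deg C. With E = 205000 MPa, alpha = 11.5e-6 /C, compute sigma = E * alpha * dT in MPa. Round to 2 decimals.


sigma = E * alpha * dT
sigma = 205000 * 11.5e-6 * 38.6
sigma = 2.3575 * 38.6
sigma = 91.00 MPa

91.00


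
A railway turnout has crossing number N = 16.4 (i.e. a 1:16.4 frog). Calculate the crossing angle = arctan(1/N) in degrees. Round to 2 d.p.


1/N = 1/16.4 = 0.060976
angle = arctan(0.060976) = 0.0609 rad
angle = 0.0609 * 180/pi = 3.49 degrees

3.49


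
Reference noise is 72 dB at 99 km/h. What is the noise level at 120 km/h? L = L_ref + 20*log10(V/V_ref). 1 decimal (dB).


V/V_ref = 120 / 99 = 1.212121
log10(1.212121) = 0.083546
20 * 0.083546 = 1.6709
L = 72 + 1.6709 = 73.7 dB

73.7


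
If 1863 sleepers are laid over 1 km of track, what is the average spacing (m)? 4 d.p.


Spacing = 1000 m / number of sleepers
Spacing = 1000 / 1863
Spacing = 0.5368 m

0.5368


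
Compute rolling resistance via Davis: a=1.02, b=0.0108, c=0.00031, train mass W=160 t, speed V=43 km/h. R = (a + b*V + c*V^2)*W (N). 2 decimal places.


b*V = 0.0108 * 43 = 0.4644
c*V^2 = 0.00031 * 1849 = 0.57319
R_per_t = 1.02 + 0.4644 + 0.57319 = 2.05759 N/t
R_total = 2.05759 * 160 = 329.21 N

329.21


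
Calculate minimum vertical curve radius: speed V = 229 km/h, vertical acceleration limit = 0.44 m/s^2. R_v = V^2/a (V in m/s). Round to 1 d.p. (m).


Convert speed: V = 229 / 3.6 = 63.6111 m/s
V^2 = 4046.3735 m^2/s^2
R_v = 4046.3735 / 0.44
R_v = 9196.3 m

9196.3


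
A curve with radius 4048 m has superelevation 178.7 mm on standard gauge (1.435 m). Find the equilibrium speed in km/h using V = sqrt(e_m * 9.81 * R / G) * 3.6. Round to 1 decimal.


Convert cant: e = 178.7 mm = 0.1787 m
V_ms = sqrt(0.1787 * 9.81 * 4048 / 1.435)
V_ms = sqrt(4945.180666) = 70.322 m/s
V = 70.322 * 3.6 = 253.2 km/h

253.2


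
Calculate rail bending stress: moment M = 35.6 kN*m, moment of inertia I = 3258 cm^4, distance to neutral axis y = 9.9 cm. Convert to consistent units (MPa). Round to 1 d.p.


Convert units:
M = 35.6 kN*m = 35600000 N*mm
y = 9.9 cm = 99 mm
I = 3258 cm^4 = 32580000 mm^4
sigma = 35600000 * 99 / 32580000
sigma = 108.2 MPa

108.2


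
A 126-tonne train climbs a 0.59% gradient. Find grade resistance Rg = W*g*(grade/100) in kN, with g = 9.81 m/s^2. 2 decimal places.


Rg = W * 9.81 * grade / 100
Rg = 126 * 9.81 * 0.59 / 100
Rg = 1236.06 * 0.0059
Rg = 7.29 kN

7.29


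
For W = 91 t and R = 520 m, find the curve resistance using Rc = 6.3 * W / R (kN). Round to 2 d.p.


Rc = 6.3 * W / R
Rc = 6.3 * 91 / 520
Rc = 573.3 / 520
Rc = 1.10 kN

1.10


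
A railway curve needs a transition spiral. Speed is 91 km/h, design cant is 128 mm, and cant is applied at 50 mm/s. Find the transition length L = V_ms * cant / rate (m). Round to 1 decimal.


Convert speed: V = 91 / 3.6 = 25.2778 m/s
L = 25.2778 * 128 / 50
L = 3235.5556 / 50
L = 64.7 m

64.7


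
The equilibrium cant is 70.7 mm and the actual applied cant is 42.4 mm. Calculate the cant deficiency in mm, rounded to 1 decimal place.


Cant deficiency = equilibrium cant - actual cant
CD = 70.7 - 42.4
CD = 28.3 mm

28.3


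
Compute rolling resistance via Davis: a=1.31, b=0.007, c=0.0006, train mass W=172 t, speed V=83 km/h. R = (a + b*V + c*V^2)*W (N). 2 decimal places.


b*V = 0.007 * 83 = 0.581
c*V^2 = 0.0006 * 6889 = 4.1334
R_per_t = 1.31 + 0.581 + 4.1334 = 6.0244 N/t
R_total = 6.0244 * 172 = 1036.20 N

1036.20


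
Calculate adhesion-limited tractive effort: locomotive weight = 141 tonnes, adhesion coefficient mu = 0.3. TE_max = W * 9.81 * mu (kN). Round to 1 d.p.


TE_max = W * g * mu
TE_max = 141 * 9.81 * 0.3
TE_max = 1383.21 * 0.3
TE_max = 415.0 kN

415.0


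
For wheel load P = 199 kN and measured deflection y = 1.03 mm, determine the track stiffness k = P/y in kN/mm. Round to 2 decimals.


Track stiffness k = P / y
k = 199 / 1.03
k = 193.20 kN/mm

193.20


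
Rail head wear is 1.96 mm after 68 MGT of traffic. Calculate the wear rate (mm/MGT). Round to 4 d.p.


Wear rate = total wear / cumulative tonnage
Rate = 1.96 / 68
Rate = 0.0288 mm/MGT

0.0288


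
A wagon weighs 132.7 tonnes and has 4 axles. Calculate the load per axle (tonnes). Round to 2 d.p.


Load per axle = total weight / number of axles
Load = 132.7 / 4
Load = 33.18 tonnes

33.18


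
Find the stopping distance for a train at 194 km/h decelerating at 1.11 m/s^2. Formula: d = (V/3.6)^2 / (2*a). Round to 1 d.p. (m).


Convert speed: V = 194 / 3.6 = 53.8889 m/s
V^2 = 2904.0123
d = 2904.0123 / (2 * 1.11)
d = 2904.0123 / 2.22
d = 1308.1 m

1308.1


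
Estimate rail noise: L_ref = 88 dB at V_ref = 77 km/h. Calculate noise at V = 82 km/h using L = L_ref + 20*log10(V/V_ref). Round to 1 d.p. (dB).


V/V_ref = 82 / 77 = 1.064935
log10(1.064935) = 0.027323
20 * 0.027323 = 0.5465
L = 88 + 0.5465 = 88.5 dB

88.5


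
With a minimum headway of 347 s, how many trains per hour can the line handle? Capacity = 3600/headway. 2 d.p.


Capacity = 3600 / headway
Capacity = 3600 / 347
Capacity = 10.37 trains/hour

10.37


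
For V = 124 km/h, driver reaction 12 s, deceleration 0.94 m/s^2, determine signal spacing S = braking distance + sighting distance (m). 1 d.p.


V = 124 / 3.6 = 34.4444 m/s
Braking distance = 34.4444^2 / (2*0.94) = 631.0743 m
Sighting distance = 34.4444 * 12 = 413.3333 m
S = 631.0743 + 413.3333 = 1044.4 m

1044.4


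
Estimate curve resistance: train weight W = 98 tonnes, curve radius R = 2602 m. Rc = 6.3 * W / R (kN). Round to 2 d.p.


Rc = 6.3 * W / R
Rc = 6.3 * 98 / 2602
Rc = 617.4 / 2602
Rc = 0.24 kN

0.24


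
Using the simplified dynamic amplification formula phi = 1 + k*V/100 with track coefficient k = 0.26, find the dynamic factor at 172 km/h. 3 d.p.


phi = 1 + k * V / 100
phi = 1 + 0.26 * 172 / 100
phi = 1 + 0.4472
phi = 1.447

1.447


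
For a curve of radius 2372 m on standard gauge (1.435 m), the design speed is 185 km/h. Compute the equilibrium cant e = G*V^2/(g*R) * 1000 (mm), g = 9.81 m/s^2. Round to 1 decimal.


Convert speed: V = 185 / 3.6 = 51.3889 m/s
Apply formula: e = 1.435 * 51.3889^2 / (9.81 * 2372)
e = 1.435 * 2640.8179 / 23269.32
e = 0.162857 m = 162.9 mm

162.9


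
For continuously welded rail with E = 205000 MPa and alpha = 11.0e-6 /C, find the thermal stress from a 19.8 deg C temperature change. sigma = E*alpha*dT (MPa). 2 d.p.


sigma = E * alpha * dT
sigma = 205000 * 11.0e-6 * 19.8
sigma = 2.255 * 19.8
sigma = 44.65 MPa

44.65


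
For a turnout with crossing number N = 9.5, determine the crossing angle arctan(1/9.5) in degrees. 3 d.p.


1/N = 1/9.5 = 0.105263
angle = arctan(0.105263) = 0.104877 rad
angle = 0.104877 * 180/pi = 6.009 degrees

6.009


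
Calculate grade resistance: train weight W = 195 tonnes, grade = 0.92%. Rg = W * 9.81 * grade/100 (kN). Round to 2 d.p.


Rg = W * 9.81 * grade / 100
Rg = 195 * 9.81 * 0.92 / 100
Rg = 1912.95 * 0.0092
Rg = 17.60 kN

17.60


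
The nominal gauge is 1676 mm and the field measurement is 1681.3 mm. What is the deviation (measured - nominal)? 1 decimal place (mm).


Deviation = measured - nominal
Deviation = 1681.3 - 1676
Deviation = 5.3 mm

5.3


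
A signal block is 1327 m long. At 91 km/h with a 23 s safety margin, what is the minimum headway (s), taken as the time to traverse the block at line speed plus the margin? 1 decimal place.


V = 91 / 3.6 = 25.2778 m/s
Block traversal time = 1327 / 25.2778 = 52.4967 s
Headway = 52.4967 + 23
Headway = 75.5 s

75.5


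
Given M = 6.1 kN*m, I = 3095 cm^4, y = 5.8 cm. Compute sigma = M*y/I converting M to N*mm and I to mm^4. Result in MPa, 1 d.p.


Convert units:
M = 6.1 kN*m = 6100000 N*mm
y = 5.8 cm = 58 mm
I = 3095 cm^4 = 30950000 mm^4
sigma = 6100000 * 58 / 30950000
sigma = 11.4 MPa

11.4


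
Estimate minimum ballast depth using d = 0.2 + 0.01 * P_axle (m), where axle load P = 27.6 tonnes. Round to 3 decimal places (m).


d = 0.2 + 0.01 * 27.6
d = 0.2 + 0.276
d = 0.476 m

0.476


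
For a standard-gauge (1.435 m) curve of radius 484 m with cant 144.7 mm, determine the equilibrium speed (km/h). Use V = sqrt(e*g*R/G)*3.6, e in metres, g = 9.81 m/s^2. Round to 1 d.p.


Convert cant: e = 144.7 mm = 0.1447 m
V_ms = sqrt(0.1447 * 9.81 * 484 / 1.435)
V_ms = sqrt(478.774486) = 21.8809 m/s
V = 21.8809 * 3.6 = 78.8 km/h

78.8


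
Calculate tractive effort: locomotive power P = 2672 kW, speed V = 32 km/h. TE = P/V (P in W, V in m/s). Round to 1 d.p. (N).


Convert: P = 2672 kW = 2672000 W
V = 32 / 3.6 = 8.8889 m/s
TE = 2672000 / 8.8889
TE = 300600.0 N

300600.0


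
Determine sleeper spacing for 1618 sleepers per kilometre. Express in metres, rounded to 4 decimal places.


Spacing = 1000 m / number of sleepers
Spacing = 1000 / 1618
Spacing = 0.6180 m

0.6180


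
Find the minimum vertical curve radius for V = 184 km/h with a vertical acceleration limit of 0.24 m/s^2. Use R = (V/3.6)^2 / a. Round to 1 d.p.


Convert speed: V = 184 / 3.6 = 51.1111 m/s
V^2 = 2612.3457 m^2/s^2
R_v = 2612.3457 / 0.24
R_v = 10884.8 m

10884.8


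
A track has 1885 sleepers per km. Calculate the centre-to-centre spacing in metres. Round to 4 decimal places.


Spacing = 1000 m / number of sleepers
Spacing = 1000 / 1885
Spacing = 0.5305 m

0.5305


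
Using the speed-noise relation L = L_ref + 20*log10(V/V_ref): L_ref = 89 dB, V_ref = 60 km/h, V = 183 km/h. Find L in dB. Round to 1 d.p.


V/V_ref = 183 / 60 = 3.05
log10(3.05) = 0.4843
20 * 0.4843 = 9.686
L = 89 + 9.686 = 98.7 dB

98.7


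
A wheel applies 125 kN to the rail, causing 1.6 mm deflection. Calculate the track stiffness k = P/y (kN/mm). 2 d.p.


Track stiffness k = P / y
k = 125 / 1.6
k = 78.13 kN/mm

78.13


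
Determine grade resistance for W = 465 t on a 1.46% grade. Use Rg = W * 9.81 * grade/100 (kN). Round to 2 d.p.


Rg = W * 9.81 * grade / 100
Rg = 465 * 9.81 * 1.46 / 100
Rg = 4561.65 * 0.0146
Rg = 66.60 kN

66.60


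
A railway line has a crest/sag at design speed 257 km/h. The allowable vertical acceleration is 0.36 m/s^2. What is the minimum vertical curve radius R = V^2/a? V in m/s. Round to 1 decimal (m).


Convert speed: V = 257 / 3.6 = 71.3889 m/s
V^2 = 5096.3735 m^2/s^2
R_v = 5096.3735 / 0.36
R_v = 14156.6 m

14156.6


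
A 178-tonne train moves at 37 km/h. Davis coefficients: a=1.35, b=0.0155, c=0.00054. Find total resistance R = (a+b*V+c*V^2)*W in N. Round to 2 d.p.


b*V = 0.0155 * 37 = 0.5735
c*V^2 = 0.00054 * 1369 = 0.73926
R_per_t = 1.35 + 0.5735 + 0.73926 = 2.66276 N/t
R_total = 2.66276 * 178 = 473.97 N

473.97


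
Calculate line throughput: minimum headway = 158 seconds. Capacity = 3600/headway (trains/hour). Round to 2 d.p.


Capacity = 3600 / headway
Capacity = 3600 / 158
Capacity = 22.78 trains/hour

22.78


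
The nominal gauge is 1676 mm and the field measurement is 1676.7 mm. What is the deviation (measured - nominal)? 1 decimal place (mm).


Deviation = measured - nominal
Deviation = 1676.7 - 1676
Deviation = 0.7 mm

0.7


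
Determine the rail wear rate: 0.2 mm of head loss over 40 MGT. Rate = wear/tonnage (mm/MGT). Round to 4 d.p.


Wear rate = total wear / cumulative tonnage
Rate = 0.2 / 40
Rate = 0.0050 mm/MGT

0.0050


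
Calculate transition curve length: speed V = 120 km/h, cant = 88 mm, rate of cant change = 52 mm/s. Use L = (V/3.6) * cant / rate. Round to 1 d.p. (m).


Convert speed: V = 120 / 3.6 = 33.3333 m/s
L = 33.3333 * 88 / 52
L = 2933.3333 / 52
L = 56.4 m

56.4


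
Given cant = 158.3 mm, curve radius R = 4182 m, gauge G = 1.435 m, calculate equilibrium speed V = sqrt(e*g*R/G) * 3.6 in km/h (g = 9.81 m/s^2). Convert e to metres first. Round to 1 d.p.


Convert cant: e = 158.3 mm = 0.1583 m
V_ms = sqrt(0.1583 * 9.81 * 4182 / 1.435)
V_ms = sqrt(4525.661314) = 67.273 m/s
V = 67.273 * 3.6 = 242.2 km/h

242.2


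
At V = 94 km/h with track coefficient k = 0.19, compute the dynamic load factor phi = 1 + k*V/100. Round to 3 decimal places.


phi = 1 + k * V / 100
phi = 1 + 0.19 * 94 / 100
phi = 1 + 0.1786
phi = 1.179

1.179


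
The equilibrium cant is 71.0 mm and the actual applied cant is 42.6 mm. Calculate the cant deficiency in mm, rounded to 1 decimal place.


Cant deficiency = equilibrium cant - actual cant
CD = 71.0 - 42.6
CD = 28.4 mm

28.4


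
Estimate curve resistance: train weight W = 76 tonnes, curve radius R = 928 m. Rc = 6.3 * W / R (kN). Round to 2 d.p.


Rc = 6.3 * W / R
Rc = 6.3 * 76 / 928
Rc = 478.8 / 928
Rc = 0.52 kN

0.52


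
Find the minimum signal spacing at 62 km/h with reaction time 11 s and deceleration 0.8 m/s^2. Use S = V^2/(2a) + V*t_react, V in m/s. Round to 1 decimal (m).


V = 62 / 3.6 = 17.2222 m/s
Braking distance = 17.2222^2 / (2*0.8) = 185.3781 m
Sighting distance = 17.2222 * 11 = 189.4444 m
S = 185.3781 + 189.4444 = 374.8 m

374.8


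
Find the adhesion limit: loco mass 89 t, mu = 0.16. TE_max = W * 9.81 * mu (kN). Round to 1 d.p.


TE_max = W * g * mu
TE_max = 89 * 9.81 * 0.16
TE_max = 873.09 * 0.16
TE_max = 139.7 kN

139.7


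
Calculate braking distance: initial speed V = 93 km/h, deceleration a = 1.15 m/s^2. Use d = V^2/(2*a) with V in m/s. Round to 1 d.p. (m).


Convert speed: V = 93 / 3.6 = 25.8333 m/s
V^2 = 667.3611
d = 667.3611 / (2 * 1.15)
d = 667.3611 / 2.3
d = 290.2 m

290.2


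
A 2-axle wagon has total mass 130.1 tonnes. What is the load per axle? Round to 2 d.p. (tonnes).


Load per axle = total weight / number of axles
Load = 130.1 / 2
Load = 65.05 tonnes

65.05


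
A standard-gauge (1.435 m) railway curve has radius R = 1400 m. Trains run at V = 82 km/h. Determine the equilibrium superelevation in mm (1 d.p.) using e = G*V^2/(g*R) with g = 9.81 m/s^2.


Convert speed: V = 82 / 3.6 = 22.7778 m/s
Apply formula: e = 1.435 * 22.7778^2 / (9.81 * 1400)
e = 1.435 * 518.8272 / 13734.0
e = 0.05421 m = 54.2 mm

54.2


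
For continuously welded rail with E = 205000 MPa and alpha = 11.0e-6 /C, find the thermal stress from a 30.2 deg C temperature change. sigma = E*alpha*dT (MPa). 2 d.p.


sigma = E * alpha * dT
sigma = 205000 * 11.0e-6 * 30.2
sigma = 2.255 * 30.2
sigma = 68.10 MPa

68.10


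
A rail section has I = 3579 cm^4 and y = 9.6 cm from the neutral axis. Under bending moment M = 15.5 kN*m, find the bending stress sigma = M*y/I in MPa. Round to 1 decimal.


Convert units:
M = 15.5 kN*m = 15500000 N*mm
y = 9.6 cm = 96 mm
I = 3579 cm^4 = 35790000 mm^4
sigma = 15500000 * 96 / 35790000
sigma = 41.6 MPa

41.6


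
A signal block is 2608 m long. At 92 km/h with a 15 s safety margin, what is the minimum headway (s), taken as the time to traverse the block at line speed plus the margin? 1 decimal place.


V = 92 / 3.6 = 25.5556 m/s
Block traversal time = 2608 / 25.5556 = 102.0522 s
Headway = 102.0522 + 15
Headway = 117.1 s

117.1


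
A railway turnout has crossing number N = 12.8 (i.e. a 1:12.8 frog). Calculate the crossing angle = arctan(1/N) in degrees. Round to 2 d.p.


1/N = 1/12.8 = 0.078125
angle = arctan(0.078125) = 0.077967 rad
angle = 0.077967 * 180/pi = 4.47 degrees

4.47


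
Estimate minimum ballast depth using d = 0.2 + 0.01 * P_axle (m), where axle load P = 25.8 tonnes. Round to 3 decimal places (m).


d = 0.2 + 0.01 * 25.8
d = 0.2 + 0.258
d = 0.458 m

0.458


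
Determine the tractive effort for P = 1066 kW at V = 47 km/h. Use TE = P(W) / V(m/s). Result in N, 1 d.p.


Convert: P = 1066 kW = 1066000 W
V = 47 / 3.6 = 13.0556 m/s
TE = 1066000 / 13.0556
TE = 81651.1 N

81651.1


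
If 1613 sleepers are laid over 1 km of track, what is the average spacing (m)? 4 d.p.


Spacing = 1000 m / number of sleepers
Spacing = 1000 / 1613
Spacing = 0.6200 m

0.6200


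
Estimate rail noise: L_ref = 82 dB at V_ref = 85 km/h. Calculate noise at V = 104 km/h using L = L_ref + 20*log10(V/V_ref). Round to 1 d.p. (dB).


V/V_ref = 104 / 85 = 1.223529
log10(1.223529) = 0.087614
20 * 0.087614 = 1.7523
L = 82 + 1.7523 = 83.8 dB

83.8


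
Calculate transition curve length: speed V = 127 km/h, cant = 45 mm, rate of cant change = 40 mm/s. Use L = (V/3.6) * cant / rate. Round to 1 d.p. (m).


Convert speed: V = 127 / 3.6 = 35.2778 m/s
L = 35.2778 * 45 / 40
L = 1587.5 / 40
L = 39.7 m

39.7


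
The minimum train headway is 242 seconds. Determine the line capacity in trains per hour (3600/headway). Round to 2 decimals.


Capacity = 3600 / headway
Capacity = 3600 / 242
Capacity = 14.88 trains/hour

14.88


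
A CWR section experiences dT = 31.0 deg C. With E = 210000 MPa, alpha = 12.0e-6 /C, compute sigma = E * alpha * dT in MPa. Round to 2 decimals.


sigma = E * alpha * dT
sigma = 210000 * 12.0e-6 * 31.0
sigma = 2.52 * 31.0
sigma = 78.12 MPa

78.12


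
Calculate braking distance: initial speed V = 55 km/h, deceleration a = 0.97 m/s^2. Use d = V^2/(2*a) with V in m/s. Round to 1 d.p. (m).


Convert speed: V = 55 / 3.6 = 15.2778 m/s
V^2 = 233.4105
d = 233.4105 / (2 * 0.97)
d = 233.4105 / 1.94
d = 120.3 m

120.3


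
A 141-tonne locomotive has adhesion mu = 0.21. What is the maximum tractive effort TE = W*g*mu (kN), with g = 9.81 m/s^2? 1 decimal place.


TE_max = W * g * mu
TE_max = 141 * 9.81 * 0.21
TE_max = 1383.21 * 0.21
TE_max = 290.5 kN

290.5


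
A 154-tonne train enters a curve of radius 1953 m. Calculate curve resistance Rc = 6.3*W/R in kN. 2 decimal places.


Rc = 6.3 * W / R
Rc = 6.3 * 154 / 1953
Rc = 970.2 / 1953
Rc = 0.50 kN

0.50


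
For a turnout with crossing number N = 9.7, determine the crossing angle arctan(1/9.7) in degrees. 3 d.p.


1/N = 1/9.7 = 0.103093
angle = arctan(0.103093) = 0.10273 rad
angle = 0.10273 * 180/pi = 5.886 degrees

5.886


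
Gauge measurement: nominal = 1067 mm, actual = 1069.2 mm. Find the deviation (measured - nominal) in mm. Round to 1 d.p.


Deviation = measured - nominal
Deviation = 1069.2 - 1067
Deviation = 2.2 mm

2.2


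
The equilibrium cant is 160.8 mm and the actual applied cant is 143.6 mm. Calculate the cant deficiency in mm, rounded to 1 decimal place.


Cant deficiency = equilibrium cant - actual cant
CD = 160.8 - 143.6
CD = 17.2 mm

17.2


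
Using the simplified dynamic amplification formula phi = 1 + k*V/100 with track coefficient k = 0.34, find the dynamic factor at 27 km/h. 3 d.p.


phi = 1 + k * V / 100
phi = 1 + 0.34 * 27 / 100
phi = 1 + 0.0918
phi = 1.092

1.092


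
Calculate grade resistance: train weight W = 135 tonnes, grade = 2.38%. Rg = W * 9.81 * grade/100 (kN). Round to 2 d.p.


Rg = W * 9.81 * grade / 100
Rg = 135 * 9.81 * 2.38 / 100
Rg = 1324.35 * 0.0238
Rg = 31.52 kN

31.52


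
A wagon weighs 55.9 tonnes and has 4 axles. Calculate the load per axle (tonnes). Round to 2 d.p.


Load per axle = total weight / number of axles
Load = 55.9 / 4
Load = 13.98 tonnes

13.98


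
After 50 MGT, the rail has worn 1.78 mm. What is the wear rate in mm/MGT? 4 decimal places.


Wear rate = total wear / cumulative tonnage
Rate = 1.78 / 50
Rate = 0.0356 mm/MGT

0.0356


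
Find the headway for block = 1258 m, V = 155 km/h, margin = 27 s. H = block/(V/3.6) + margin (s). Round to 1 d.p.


V = 155 / 3.6 = 43.0556 m/s
Block traversal time = 1258 / 43.0556 = 29.2181 s
Headway = 29.2181 + 27
Headway = 56.2 s

56.2


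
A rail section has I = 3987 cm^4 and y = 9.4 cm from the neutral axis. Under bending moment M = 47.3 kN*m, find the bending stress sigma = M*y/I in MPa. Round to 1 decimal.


Convert units:
M = 47.3 kN*m = 47300000 N*mm
y = 9.4 cm = 94 mm
I = 3987 cm^4 = 39870000 mm^4
sigma = 47300000 * 94 / 39870000
sigma = 111.5 MPa

111.5


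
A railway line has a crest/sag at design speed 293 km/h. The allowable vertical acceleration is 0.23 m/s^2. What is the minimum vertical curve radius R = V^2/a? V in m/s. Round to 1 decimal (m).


Convert speed: V = 293 / 3.6 = 81.3889 m/s
V^2 = 6624.1512 m^2/s^2
R_v = 6624.1512 / 0.23
R_v = 28800.7 m

28800.7


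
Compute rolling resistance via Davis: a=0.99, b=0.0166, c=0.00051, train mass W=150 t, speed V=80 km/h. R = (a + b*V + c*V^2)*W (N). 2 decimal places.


b*V = 0.0166 * 80 = 1.328
c*V^2 = 0.00051 * 6400 = 3.264
R_per_t = 0.99 + 1.328 + 3.264 = 5.582 N/t
R_total = 5.582 * 150 = 837.30 N

837.30


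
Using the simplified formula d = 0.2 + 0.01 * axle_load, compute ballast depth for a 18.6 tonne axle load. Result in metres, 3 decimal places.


d = 0.2 + 0.01 * 18.6
d = 0.2 + 0.186
d = 0.386 m

0.386


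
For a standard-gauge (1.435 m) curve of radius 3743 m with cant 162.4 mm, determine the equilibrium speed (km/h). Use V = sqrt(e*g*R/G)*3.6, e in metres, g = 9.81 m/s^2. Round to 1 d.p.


Convert cant: e = 162.4 mm = 0.1624 m
V_ms = sqrt(0.1624 * 9.81 * 3743 / 1.435)
V_ms = sqrt(4155.496859) = 64.4631 m/s
V = 64.4631 * 3.6 = 232.1 km/h

232.1


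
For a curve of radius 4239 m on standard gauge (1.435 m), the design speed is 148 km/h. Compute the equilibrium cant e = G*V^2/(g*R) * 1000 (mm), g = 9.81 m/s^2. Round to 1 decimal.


Convert speed: V = 148 / 3.6 = 41.1111 m/s
Apply formula: e = 1.435 * 41.1111^2 / (9.81 * 4239)
e = 1.435 * 1690.1235 / 41584.59
e = 0.058323 m = 58.3 mm

58.3


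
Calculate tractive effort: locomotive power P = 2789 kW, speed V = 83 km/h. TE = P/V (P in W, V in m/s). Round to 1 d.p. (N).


Convert: P = 2789 kW = 2789000 W
V = 83 / 3.6 = 23.0556 m/s
TE = 2789000 / 23.0556
TE = 120968.7 N

120968.7


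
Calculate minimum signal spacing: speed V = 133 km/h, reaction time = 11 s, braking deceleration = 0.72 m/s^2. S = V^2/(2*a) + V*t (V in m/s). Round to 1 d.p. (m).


V = 133 / 3.6 = 36.9444 m/s
Braking distance = 36.9444^2 / (2*0.72) = 947.8416 m
Sighting distance = 36.9444 * 11 = 406.3889 m
S = 947.8416 + 406.3889 = 1354.2 m

1354.2


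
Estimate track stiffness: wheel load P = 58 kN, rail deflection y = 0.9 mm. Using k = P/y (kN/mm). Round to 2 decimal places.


Track stiffness k = P / y
k = 58 / 0.9
k = 64.44 kN/mm

64.44


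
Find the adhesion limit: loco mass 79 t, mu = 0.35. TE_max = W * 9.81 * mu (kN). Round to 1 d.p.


TE_max = W * g * mu
TE_max = 79 * 9.81 * 0.35
TE_max = 774.99 * 0.35
TE_max = 271.2 kN

271.2


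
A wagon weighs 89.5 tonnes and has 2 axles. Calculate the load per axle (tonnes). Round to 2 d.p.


Load per axle = total weight / number of axles
Load = 89.5 / 2
Load = 44.75 tonnes

44.75


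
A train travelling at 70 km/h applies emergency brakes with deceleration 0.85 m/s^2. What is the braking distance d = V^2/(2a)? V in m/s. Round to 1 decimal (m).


Convert speed: V = 70 / 3.6 = 19.4444 m/s
V^2 = 378.0864
d = 378.0864 / (2 * 0.85)
d = 378.0864 / 1.7
d = 222.4 m

222.4


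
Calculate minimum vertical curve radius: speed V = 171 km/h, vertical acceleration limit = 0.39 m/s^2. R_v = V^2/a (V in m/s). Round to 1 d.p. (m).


Convert speed: V = 171 / 3.6 = 47.5 m/s
V^2 = 2256.25 m^2/s^2
R_v = 2256.25 / 0.39
R_v = 5785.3 m

5785.3


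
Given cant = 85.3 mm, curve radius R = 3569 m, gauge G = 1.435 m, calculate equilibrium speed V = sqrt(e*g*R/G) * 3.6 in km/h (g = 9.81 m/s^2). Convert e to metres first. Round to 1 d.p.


Convert cant: e = 85.3 mm = 0.0853 m
V_ms = sqrt(0.0853 * 9.81 * 3569 / 1.435)
V_ms = sqrt(2081.194576) = 45.6201 m/s
V = 45.6201 * 3.6 = 164.2 km/h

164.2


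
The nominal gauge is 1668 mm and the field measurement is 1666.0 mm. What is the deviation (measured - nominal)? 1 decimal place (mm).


Deviation = measured - nominal
Deviation = 1666.0 - 1668
Deviation = -2.0 mm

-2.0


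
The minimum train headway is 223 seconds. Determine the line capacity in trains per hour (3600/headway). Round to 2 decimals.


Capacity = 3600 / headway
Capacity = 3600 / 223
Capacity = 16.14 trains/hour

16.14


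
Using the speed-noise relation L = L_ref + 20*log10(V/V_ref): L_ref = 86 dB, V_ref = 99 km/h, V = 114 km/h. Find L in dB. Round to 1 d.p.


V/V_ref = 114 / 99 = 1.151515
log10(1.151515) = 0.06127
20 * 0.06127 = 1.2254
L = 86 + 1.2254 = 87.2 dB

87.2


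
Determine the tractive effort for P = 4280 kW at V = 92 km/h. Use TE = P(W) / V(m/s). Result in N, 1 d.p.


Convert: P = 4280 kW = 4280000 W
V = 92 / 3.6 = 25.5556 m/s
TE = 4280000 / 25.5556
TE = 167478.3 N

167478.3


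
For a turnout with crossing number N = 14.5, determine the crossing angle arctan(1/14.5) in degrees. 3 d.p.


1/N = 1/14.5 = 0.068966
angle = arctan(0.068966) = 0.068856 rad
angle = 0.068856 * 180/pi = 3.945 degrees

3.945


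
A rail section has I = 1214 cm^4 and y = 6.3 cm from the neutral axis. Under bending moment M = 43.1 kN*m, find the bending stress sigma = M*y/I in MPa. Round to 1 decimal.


Convert units:
M = 43.1 kN*m = 43100000 N*mm
y = 6.3 cm = 63 mm
I = 1214 cm^4 = 12140000 mm^4
sigma = 43100000 * 63 / 12140000
sigma = 223.7 MPa

223.7


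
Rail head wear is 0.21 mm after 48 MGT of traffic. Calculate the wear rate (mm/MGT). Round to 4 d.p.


Wear rate = total wear / cumulative tonnage
Rate = 0.21 / 48
Rate = 0.0044 mm/MGT

0.0044


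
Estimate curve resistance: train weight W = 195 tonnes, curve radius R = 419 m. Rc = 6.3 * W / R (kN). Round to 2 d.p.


Rc = 6.3 * W / R
Rc = 6.3 * 195 / 419
Rc = 1228.5 / 419
Rc = 2.93 kN

2.93


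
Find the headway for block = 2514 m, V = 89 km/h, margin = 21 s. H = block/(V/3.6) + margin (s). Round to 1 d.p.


V = 89 / 3.6 = 24.7222 m/s
Block traversal time = 2514 / 24.7222 = 101.6899 s
Headway = 101.6899 + 21
Headway = 122.7 s

122.7


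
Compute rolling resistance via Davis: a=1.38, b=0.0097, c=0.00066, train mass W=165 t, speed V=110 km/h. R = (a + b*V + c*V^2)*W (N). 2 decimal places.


b*V = 0.0097 * 110 = 1.067
c*V^2 = 0.00066 * 12100 = 7.986
R_per_t = 1.38 + 1.067 + 7.986 = 10.433 N/t
R_total = 10.433 * 165 = 1721.45 N

1721.45


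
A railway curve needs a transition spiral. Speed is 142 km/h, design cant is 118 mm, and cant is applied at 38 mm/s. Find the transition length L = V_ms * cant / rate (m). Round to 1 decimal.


Convert speed: V = 142 / 3.6 = 39.4444 m/s
L = 39.4444 * 118 / 38
L = 4654.4444 / 38
L = 122.5 m

122.5
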